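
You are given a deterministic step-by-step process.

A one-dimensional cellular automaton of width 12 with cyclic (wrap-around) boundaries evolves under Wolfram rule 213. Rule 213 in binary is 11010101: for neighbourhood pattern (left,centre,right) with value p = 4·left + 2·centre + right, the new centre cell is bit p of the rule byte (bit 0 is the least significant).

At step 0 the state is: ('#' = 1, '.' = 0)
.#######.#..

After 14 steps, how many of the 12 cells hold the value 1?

8

k=0  .#######.#..
k=1  ..######.###
k=2  #..#####..##
k=3  ##..#####..#
k=4  ###..#####..
k=5  .###..#####.
k=6  ..###..#####
k=7  #..###..####
k=8  ##..###..###
k=9  ###..###..##
k=10  ####..###..#
k=11  #####..###..
k=12  .#####..###.
k=13  ..#####..###
k=14  #..#####..##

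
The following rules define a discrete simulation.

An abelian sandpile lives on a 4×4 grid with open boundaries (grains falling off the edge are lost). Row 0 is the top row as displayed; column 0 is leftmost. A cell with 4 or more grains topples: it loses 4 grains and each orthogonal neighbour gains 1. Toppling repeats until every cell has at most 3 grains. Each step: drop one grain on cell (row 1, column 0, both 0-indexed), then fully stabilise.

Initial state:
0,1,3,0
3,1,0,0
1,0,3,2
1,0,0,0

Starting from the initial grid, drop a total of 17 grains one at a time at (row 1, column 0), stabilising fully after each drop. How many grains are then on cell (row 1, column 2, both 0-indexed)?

t=0: 0,1,3,0
3,1,0,0
1,0,3,2
1,0,0,0
t=1: 1,1,3,0
0,2,0,0
2,0,3,2
1,0,0,0
t=2: 1,1,3,0
1,2,0,0
2,0,3,2
1,0,0,0
t=3: 1,1,3,0
2,2,0,0
2,0,3,2
1,0,0,0
t=4: 1,1,3,0
3,2,0,0
2,0,3,2
1,0,0,0
t=5: 2,1,3,0
0,3,0,0
3,0,3,2
1,0,0,0
t=6: 2,1,3,0
1,3,0,0
3,0,3,2
1,0,0,0
t=7: 2,1,3,0
2,3,0,0
3,0,3,2
1,0,0,0
t=8: 2,1,3,0
3,3,0,0
3,0,3,2
1,0,0,0
t=9: 3,2,3,0
2,0,1,0
0,2,3,2
2,0,0,0
t=10: 3,2,3,0
3,0,1,0
0,2,3,2
2,0,0,0
t=11: 0,3,3,0
1,1,1,0
1,2,3,2
2,0,0,0
t=12: 0,3,3,0
2,1,1,0
1,2,3,2
2,0,0,0
t=13: 0,3,3,0
3,1,1,0
1,2,3,2
2,0,0,0
t=14: 1,3,3,0
0,2,1,0
2,2,3,2
2,0,0,0
t=15: 1,3,3,0
1,2,1,0
2,2,3,2
2,0,0,0
t=16: 1,3,3,0
2,2,1,0
2,2,3,2
2,0,0,0
t=17: 1,3,3,0
3,2,1,0
2,2,3,2
2,0,0,0

1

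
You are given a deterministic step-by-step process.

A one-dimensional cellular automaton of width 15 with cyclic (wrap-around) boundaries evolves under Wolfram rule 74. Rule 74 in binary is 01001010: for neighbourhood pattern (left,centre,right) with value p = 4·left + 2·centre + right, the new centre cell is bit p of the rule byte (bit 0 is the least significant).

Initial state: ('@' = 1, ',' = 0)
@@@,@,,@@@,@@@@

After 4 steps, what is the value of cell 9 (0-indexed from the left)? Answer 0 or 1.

gen 0: @@@,@,,@@@,@@@@
gen 1: ,,@,,,@@,@,@,,,
gen 2: ,@,,,@@@,,,,,,,
gen 3: @,,,@@,@,,,,,,,
gen 4: ,,,@@@,,,,,,,,@

0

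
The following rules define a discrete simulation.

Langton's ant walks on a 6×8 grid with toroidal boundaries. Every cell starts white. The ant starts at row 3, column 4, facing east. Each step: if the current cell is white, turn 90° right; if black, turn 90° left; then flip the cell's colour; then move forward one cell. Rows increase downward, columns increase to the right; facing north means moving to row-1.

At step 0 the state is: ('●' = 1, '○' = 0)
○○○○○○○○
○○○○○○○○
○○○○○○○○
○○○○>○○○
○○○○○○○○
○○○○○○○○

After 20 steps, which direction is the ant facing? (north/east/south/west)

west

[0] ○○○○○○○○
○○○○○○○○
○○○○○○○○
○○○○>○○○
○○○○○○○○
○○○○○○○○
[1] ○○○○○○○○
○○○○○○○○
○○○○○○○○
○○○○●○○○
○○○○v○○○
○○○○○○○○
[2] ○○○○○○○○
○○○○○○○○
○○○○○○○○
○○○○●○○○
○○○<●○○○
○○○○○○○○
[3] ○○○○○○○○
○○○○○○○○
○○○○○○○○
○○○^●○○○
○○○●●○○○
○○○○○○○○
[4] ○○○○○○○○
○○○○○○○○
○○○○○○○○
○○○●>○○○
○○○●●○○○
○○○○○○○○
[5] ○○○○○○○○
○○○○○○○○
○○○○^○○○
○○○●○○○○
○○○●●○○○
○○○○○○○○
[6] ○○○○○○○○
○○○○○○○○
○○○○●>○○
○○○●○○○○
○○○●●○○○
○○○○○○○○
[7] ○○○○○○○○
○○○○○○○○
○○○○●●○○
○○○●○v○○
○○○●●○○○
○○○○○○○○
[8] ○○○○○○○○
○○○○○○○○
○○○○●●○○
○○○●<●○○
○○○●●○○○
○○○○○○○○
[9] ○○○○○○○○
○○○○○○○○
○○○○^●○○
○○○●●●○○
○○○●●○○○
○○○○○○○○
[10] ○○○○○○○○
○○○○○○○○
○○○<○●○○
○○○●●●○○
○○○●●○○○
○○○○○○○○
[11] ○○○○○○○○
○○○^○○○○
○○○●○●○○
○○○●●●○○
○○○●●○○○
○○○○○○○○
[12] ○○○○○○○○
○○○●>○○○
○○○●○●○○
○○○●●●○○
○○○●●○○○
○○○○○○○○
[13] ○○○○○○○○
○○○●●○○○
○○○●v●○○
○○○●●●○○
○○○●●○○○
○○○○○○○○
[14] ○○○○○○○○
○○○●●○○○
○○○<●●○○
○○○●●●○○
○○○●●○○○
○○○○○○○○
[15] ○○○○○○○○
○○○●●○○○
○○○○●●○○
○○○v●●○○
○○○●●○○○
○○○○○○○○
[16] ○○○○○○○○
○○○●●○○○
○○○○●●○○
○○○○>●○○
○○○●●○○○
○○○○○○○○
[17] ○○○○○○○○
○○○●●○○○
○○○○^●○○
○○○○○●○○
○○○●●○○○
○○○○○○○○
[18] ○○○○○○○○
○○○●●○○○
○○○<○●○○
○○○○○●○○
○○○●●○○○
○○○○○○○○
[19] ○○○○○○○○
○○○^●○○○
○○○●○●○○
○○○○○●○○
○○○●●○○○
○○○○○○○○
[20] ○○○○○○○○
○○<○●○○○
○○○●○●○○
○○○○○●○○
○○○●●○○○
○○○○○○○○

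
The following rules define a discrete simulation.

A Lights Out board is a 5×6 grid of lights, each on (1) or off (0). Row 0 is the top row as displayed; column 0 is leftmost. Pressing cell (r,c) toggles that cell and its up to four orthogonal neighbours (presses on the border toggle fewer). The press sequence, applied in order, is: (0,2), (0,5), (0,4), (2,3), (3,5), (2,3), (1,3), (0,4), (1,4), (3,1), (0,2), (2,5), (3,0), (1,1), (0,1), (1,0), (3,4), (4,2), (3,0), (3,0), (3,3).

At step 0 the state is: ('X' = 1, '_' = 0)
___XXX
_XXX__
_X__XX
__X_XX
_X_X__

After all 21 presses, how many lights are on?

13

0) ___XXX
_XXX__
_X__XX
__X_XX
_X_X__
1) _XX_XX
_X_X__
_X__XX
__X_XX
_X_X__
2) _XX___
_X_X_X
_X__XX
__X_XX
_X_X__
3) _XXXXX
_X_XXX
_X__XX
__X_XX
_X_X__
4) _XXXXX
_X__XX
_XXX_X
__XXXX
_X_X__
5) _XXXXX
_X__XX
_XXX__
__XX__
_X_X_X
6) _XXXXX
_X_XXX
_X__X_
__X___
_X_X_X
7) _XX_XX
_XX__X
_X_XX_
__X___
_X_X_X
8) _XXX__
_XX_XX
_X_XX_
__X___
_X_X_X
9) _XXXX_
_XXX__
_X_X__
__X___
_X_X_X
10) _XXXX_
_XXX__
___X__
XX____
___X_X
11) ____X_
_X_X__
___X__
XX____
___X_X
12) ____X_
_X_X_X
___XXX
XX___X
___X_X
13) ____X_
_X_X_X
X__XXX
_____X
X__X_X
14) _X__X_
X_XX_X
XX_XXX
_____X
X__X_X
15) X_X_X_
XXXX_X
XX_XXX
_____X
X__X_X
16) __X_X_
__XX_X
_X_XXX
_____X
X__X_X
17) __X_X_
__XX_X
_X_X_X
___XX_
X__XXX
18) __X_X_
__XX_X
_X_X_X
__XXX_
XXX_XX
19) __X_X_
__XX_X
XX_X_X
XXXXX_
_XX_XX
20) __X_X_
__XX_X
_X_X_X
__XXX_
XXX_XX
21) __X_X_
__XX_X
_X___X
______
XXXXXX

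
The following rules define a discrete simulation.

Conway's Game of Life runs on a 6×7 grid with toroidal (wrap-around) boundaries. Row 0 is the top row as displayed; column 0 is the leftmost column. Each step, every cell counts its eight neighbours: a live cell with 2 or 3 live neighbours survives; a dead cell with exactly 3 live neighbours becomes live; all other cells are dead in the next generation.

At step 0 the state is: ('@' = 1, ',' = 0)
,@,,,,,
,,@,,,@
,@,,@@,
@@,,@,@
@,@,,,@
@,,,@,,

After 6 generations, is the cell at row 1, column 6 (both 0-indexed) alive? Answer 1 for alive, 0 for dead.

1

step 0: ,@,,,,,
,,@,,,@
,@,,@@,
@@,,@,@
@,@,,,@
@,,,@,,
step 1: @@,,,,,
@@@,,@,
,@@@@,,
,,@@@,,
,,,@,,,
@,,,,,@
step 2: ,,@,,,,
,,,,@,@
@,,,,@,
,@,,,,,
,,@@@,,
@@,,,,@
step 3: ,@,,,@@
,,,,,@@
@,,,,@@
,@@@@,,
,,@@,,,
@@,,,,,
step 4: ,@,,,@,
,,,,@,,
@@@@,,,
@@,,@@@
@,,,@,,
@@,,,,@
step 5: ,@,,,@@
@,,@@,,
,,@@,,,
,,,,@@,
,,,,@,,
,@,,,@@
step 6: ,@@,,,,
@@,@@@@
,,@,,@,
,,,,@@,
,,,,@,@
,,,,@,@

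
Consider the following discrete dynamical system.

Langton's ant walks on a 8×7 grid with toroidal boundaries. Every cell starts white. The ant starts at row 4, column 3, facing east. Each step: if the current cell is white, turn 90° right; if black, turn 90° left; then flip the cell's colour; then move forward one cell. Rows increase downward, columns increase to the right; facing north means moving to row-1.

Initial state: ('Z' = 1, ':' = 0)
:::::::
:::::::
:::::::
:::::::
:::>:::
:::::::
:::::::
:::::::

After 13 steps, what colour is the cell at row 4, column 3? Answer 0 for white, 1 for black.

k=0  :::::::
:::::::
:::::::
:::::::
:::>:::
:::::::
:::::::
:::::::
k=1  :::::::
:::::::
:::::::
:::::::
:::Z:::
:::v:::
:::::::
:::::::
k=2  :::::::
:::::::
:::::::
:::::::
:::Z:::
::<Z:::
:::::::
:::::::
k=3  :::::::
:::::::
:::::::
:::::::
::^Z:::
::ZZ:::
:::::::
:::::::
k=4  :::::::
:::::::
:::::::
:::::::
::Z>:::
::ZZ:::
:::::::
:::::::
k=5  :::::::
:::::::
:::::::
:::^:::
::Z::::
::ZZ:::
:::::::
:::::::
k=6  :::::::
:::::::
:::::::
:::Z>::
::Z::::
::ZZ:::
:::::::
:::::::
k=7  :::::::
:::::::
:::::::
:::ZZ::
::Z:v::
::ZZ:::
:::::::
:::::::
k=8  :::::::
:::::::
:::::::
:::ZZ::
::Z<Z::
::ZZ:::
:::::::
:::::::
k=9  :::::::
:::::::
:::::::
:::^Z::
::ZZZ::
::ZZ:::
:::::::
:::::::
k=10  :::::::
:::::::
:::::::
::<:Z::
::ZZZ::
::ZZ:::
:::::::
:::::::
k=11  :::::::
:::::::
::^::::
::Z:Z::
::ZZZ::
::ZZ:::
:::::::
:::::::
k=12  :::::::
:::::::
::Z>:::
::Z:Z::
::ZZZ::
::ZZ:::
:::::::
:::::::
k=13  :::::::
:::::::
::ZZ:::
::ZvZ::
::ZZZ::
::ZZ:::
:::::::
:::::::

1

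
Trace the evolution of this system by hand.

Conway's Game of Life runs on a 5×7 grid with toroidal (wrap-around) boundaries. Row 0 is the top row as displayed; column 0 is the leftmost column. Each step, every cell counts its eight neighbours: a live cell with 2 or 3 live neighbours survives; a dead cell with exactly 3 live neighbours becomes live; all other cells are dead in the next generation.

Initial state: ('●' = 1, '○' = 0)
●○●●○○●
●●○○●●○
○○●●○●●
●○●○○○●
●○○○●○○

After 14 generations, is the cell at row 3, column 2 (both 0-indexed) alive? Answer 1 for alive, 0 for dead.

0) ●○●●○○●
●●○○●●○
○○●●○●●
●○●○○○●
●○○○●○○
1) ○○●●○○○
○○○○○○○
○○●●○○○
●○●○●○○
○○●○○●○
2) ○○●●○○○
○○○○○○○
○●●●○○○
○○●○●○○
○○●○●○○
3) ○○●●○○○
○●○○○○○
○●●●○○○
○○○○●○○
○●●○●○○
4) ○○○●○○○
○●○○○○○
○●●●○○○
○○○○●○○
○●●○●○○
5) ○●○●○○○
○●○●○○○
○●●●○○○
○○○○●○○
○○●○●○○
6) ○●○●●○○
●●○●●○○
○●○●●○○
○●○○●○○
○○●○●○○
7) ●●○○○●○
●●○○○●○
○●○○○●○
○●○○●●○
○●●○●●○
8) ○○○○○●○
○○●○●●○
○●●○○●○
●●○●○○●
○○●●○○○
9) ○○●○○●○
○●●●●●●
○○○○○●○
●○○●●○●
●●●●●○●
10) ○○○○○○○
○●●●○○●
○●○○○○○
○○○○○○○
○○○○○○○
11) ○○●○○○○
●●●○○○○
●●○○○○○
○○○○○○○
○○○○○○○
12) ○○●○○○○
●○●○○○○
●○●○○○○
○○○○○○○
○○○○○○○
13) ○●○○○○○
○○●●○○○
○○○○○○○
○○○○○○○
○○○○○○○
14) ○○●○○○○
○○●○○○○
○○○○○○○
○○○○○○○
○○○○○○○

0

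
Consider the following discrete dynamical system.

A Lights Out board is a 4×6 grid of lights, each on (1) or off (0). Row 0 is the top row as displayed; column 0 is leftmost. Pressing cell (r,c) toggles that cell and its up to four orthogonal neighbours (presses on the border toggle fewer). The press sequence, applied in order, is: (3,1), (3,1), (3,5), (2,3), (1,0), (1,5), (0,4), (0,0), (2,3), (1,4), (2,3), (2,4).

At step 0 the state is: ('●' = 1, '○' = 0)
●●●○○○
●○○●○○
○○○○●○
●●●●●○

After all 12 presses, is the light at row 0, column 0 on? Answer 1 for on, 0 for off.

1

step 0: ●●●○○○
●○○●○○
○○○○●○
●●●●●○
step 1: ●●●○○○
●○○●○○
○●○○●○
○○○●●○
step 2: ●●●○○○
●○○●○○
○○○○●○
●●●●●○
step 3: ●●●○○○
●○○●○○
○○○○●●
●●●●○●
step 4: ●●●○○○
●○○○○○
○○●●○●
●●●○○●
step 5: ○●●○○○
○●○○○○
●○●●○●
●●●○○●
step 6: ○●●○○●
○●○○●●
●○●●○○
●●●○○●
step 7: ○●●●●○
○●○○○●
●○●●○○
●●●○○●
step 8: ●○●●●○
●●○○○●
●○●●○○
●●●○○●
step 9: ●○●●●○
●●○●○●
●○○○●○
●●●●○●
step 10: ●○●●○○
●●○○●○
●○○○○○
●●●●○●
step 11: ●○●●○○
●●○●●○
●○●●●○
●●●○○●
step 12: ●○●●○○
●●○●○○
●○●○○●
●●●○●●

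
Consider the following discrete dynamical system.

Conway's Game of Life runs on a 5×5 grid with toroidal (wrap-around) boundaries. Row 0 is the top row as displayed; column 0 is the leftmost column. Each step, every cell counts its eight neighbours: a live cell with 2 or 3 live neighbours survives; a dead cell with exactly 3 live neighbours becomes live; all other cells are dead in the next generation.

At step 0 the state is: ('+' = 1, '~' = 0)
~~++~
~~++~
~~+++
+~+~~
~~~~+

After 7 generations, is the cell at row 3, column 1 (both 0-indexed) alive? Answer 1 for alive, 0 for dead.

0) ~~++~
~~++~
~~+++
+~+~~
~~~~+
1) ~~+~+
~+~~~
~~~~+
+++~~
~++~+
2) ~~+~~
+~~+~
~~+~~
~~+~+
~~~~+
3) ~~~++
~+++~
~++~+
~~~~~
~~~~~
4) ~~~++
~+~~~
++~~~
~~~~~
~~~~~
5) ~~~~~
~++~+
++~~~
~~~~~
~~~~~
6) ~~~~~
~++~~
+++~~
~~~~~
~~~~~
7) ~~~~~
+~+~~
+~+~~
~+~~~
~~~~~

1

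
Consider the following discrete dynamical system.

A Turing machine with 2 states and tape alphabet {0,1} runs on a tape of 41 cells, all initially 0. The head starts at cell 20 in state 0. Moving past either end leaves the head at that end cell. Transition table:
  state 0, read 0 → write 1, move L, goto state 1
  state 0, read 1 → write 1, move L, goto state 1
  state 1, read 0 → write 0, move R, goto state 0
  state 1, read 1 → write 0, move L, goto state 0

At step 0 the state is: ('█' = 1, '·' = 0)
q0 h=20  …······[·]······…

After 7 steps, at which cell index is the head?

step 0: q0 h=20  …······[·]······…
step 1: q1 h=19  …······[·]█·····…
step 2: q0 h=20  …······[█]······…
step 3: q1 h=19  …······[·]█·····…
step 4: q0 h=20  …······[█]······…
step 5: q1 h=19  …······[·]█·····…
step 6: q0 h=20  …······[█]······…
step 7: q1 h=19  …······[·]█·····…

19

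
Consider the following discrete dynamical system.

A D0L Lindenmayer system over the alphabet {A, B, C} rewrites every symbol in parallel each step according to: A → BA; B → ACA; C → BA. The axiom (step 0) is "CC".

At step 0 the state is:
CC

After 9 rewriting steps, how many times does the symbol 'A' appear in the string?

gen 0: CC
gen 1: BABA
gen 2: ACABAACABA
gen 3: BABABAACABABABABAACABA
gen 4: ACABAACABAACABABABABAACABAACABAACABAACABABABABAACABA
gen 5: BABABAACABABABABAACABABABABAACABAACABAACABAACABABABABAACABABABABAACABABABABAACABABABABAACABAACABAACABAACABABABABAACABA
gen 6: ACABAACABAACABABABABAACABAACABAACABAACABABABABAACABAACABAA…ABABAACABABABABAACABABABABAACABAACABAACABAACABABABABAACABA  (len 274)
gen 7: BABABAACABABABABAACABABABABAACABAACABAACABAACABABABABAACAB…ABABAACABABABABAACABABABABAACABAACABAACABAACABABABABAACABA  (len 628)
gen 8: ACABAACABAACABABABABAACABAACABAACABAACABABABABAACABAACABAA…ABABAACABABABABAACABABABABAACABAACABAACABAACABABABABAACABA  (len 1450)
gen 9: BABABAACABABABABAACABABABABAACABAACABAACABAACABABABABAACAB…ABABAACABABABABAACABABABABAACABAACABAACABAACABABABABAACABA  (len 3334)

1884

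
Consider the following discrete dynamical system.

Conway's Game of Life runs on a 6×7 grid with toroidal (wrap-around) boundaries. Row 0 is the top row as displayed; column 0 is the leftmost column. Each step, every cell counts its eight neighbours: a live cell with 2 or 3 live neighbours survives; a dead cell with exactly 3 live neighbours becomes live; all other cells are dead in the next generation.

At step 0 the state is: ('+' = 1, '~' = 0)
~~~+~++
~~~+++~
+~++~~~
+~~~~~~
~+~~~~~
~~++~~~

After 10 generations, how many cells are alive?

[0] ~~~+~++
~~~+++~
+~++~~~
+~~~~~~
~+~~~~~
~~++~~~
[1] ~~~~~++
~~~~~+~
~+++~~+
+~+~~~~
~++~~~~
~~+++~~
[2] ~~~+~++
+~+~++~
++++~~+
+~~~~~~
~~~~~~~
~+++++~
[3] +~~~~~~
~~~~~~~
~~++++~
+~+~~~+
~++++~~
~~++~++
[4] ~~~~~~+
~~~++~~
~++++++
+~~~~~+
~~~~+~~
+~~~~++
[5] +~~~+~+
+~~~~~+
~++~~~+
+++~~~+
~~~~~~~
+~~~~++
[6] ~+~~~~~
~~~~~~~
~~+~~+~
~~+~~~+
~~~~~+~
+~~~~+~
[7] ~~~~~~~
~~~~~~~
~~~~~~~
~~~~~++
~~~~~+~
~~~~~~+
[8] ~~~~~~~
~~~~~~~
~~~~~~~
~~~~~++
~~~~~+~
~~~~~~~
[9] ~~~~~~~
~~~~~~~
~~~~~~~
~~~~~++
~~~~~++
~~~~~~~
[10] ~~~~~~~
~~~~~~~
~~~~~~~
~~~~~++
~~~~~++
~~~~~~~

4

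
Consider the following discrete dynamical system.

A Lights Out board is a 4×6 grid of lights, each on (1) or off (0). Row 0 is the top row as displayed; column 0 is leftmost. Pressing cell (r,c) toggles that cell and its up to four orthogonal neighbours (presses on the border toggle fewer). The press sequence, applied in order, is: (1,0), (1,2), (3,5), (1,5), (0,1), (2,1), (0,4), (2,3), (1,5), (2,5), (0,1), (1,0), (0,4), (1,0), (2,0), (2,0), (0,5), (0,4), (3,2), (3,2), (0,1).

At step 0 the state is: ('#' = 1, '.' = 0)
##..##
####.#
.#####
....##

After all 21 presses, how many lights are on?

13

step 0: ##..##
####.#
.#####
....##
step 1: .#..##
..##.#
######
....##
step 2: .##.##
.#...#
##.###
....##
step 3: .##.##
.#...#
##.##.
......
step 4: .##.#.
.#..#.
##.###
......
step 5: #...#.
....#.
##.###
......
step 6: #...#.
.#..#.
..####
.#....
step 7: #..#.#
.#....
..####
.#....
step 8: #..#.#
.#.#..
.....#
.#.#..
step 9: #..#..
.#.###
......
.#.#..
step 10: #..#..
.#.##.
....##
.#.#.#
step 11: .###..
...##.
....##
.#.#.#
step 12: ####..
##.##.
#...##
.#.#.#
step 13: ###.##
##.#..
#...##
.#.#.#
step 14: .##.##
...#..
....##
.#.#.#
step 15: .##.##
#..#..
##..##
##.#.#
step 16: .##.##
...#..
....##
.#.#.#
step 17: .##...
...#.#
....##
.#.#.#
step 18: .#####
...###
....##
.#.#.#
step 19: .#####
...###
..#.##
..#..#
step 20: .#####
...###
....##
.#.#.#
step 21: #..###
.#.###
....##
.#.#.#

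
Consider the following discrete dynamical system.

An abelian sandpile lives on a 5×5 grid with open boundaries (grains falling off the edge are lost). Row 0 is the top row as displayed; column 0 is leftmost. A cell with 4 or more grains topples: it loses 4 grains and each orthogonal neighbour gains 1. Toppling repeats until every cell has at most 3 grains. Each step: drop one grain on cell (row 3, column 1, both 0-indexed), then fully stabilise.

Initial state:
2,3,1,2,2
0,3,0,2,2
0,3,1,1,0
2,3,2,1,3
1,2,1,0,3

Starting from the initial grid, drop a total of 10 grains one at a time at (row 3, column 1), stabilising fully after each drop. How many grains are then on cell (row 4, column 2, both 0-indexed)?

3

step 0: 2,3,1,2,2
0,3,0,2,2
0,3,1,1,0
2,3,2,1,3
1,2,1,0,3
step 1: 3,0,2,2,2
1,1,1,2,2
1,1,2,1,0
3,1,3,1,3
1,3,1,0,3
step 2: 3,0,2,2,2
1,1,1,2,2
1,1,2,1,0
3,2,3,1,3
1,3,1,0,3
step 3: 3,0,2,2,2
1,1,1,2,2
1,1,2,1,0
3,3,3,1,3
1,3,1,0,3
step 4: 3,0,2,2,2
1,1,1,2,2
2,2,3,1,0
0,3,0,2,3
3,0,3,0,3
step 5: 3,0,2,2,2
1,1,1,2,2
2,3,3,1,0
1,0,1,2,3
3,1,3,0,3
step 6: 3,0,2,2,2
1,1,1,2,2
2,3,3,1,0
1,1,1,2,3
3,1,3,0,3
step 7: 3,0,2,2,2
1,1,1,2,2
2,3,3,1,0
1,2,1,2,3
3,1,3,0,3
step 8: 3,0,2,2,2
1,1,1,2,2
2,3,3,1,0
1,3,1,2,3
3,1,3,0,3
step 9: 3,0,2,2,2
1,2,2,2,2
3,1,0,2,0
2,1,3,2,3
3,2,3,0,3
step 10: 3,0,2,2,2
1,2,2,2,2
3,1,0,2,0
2,2,3,2,3
3,2,3,0,3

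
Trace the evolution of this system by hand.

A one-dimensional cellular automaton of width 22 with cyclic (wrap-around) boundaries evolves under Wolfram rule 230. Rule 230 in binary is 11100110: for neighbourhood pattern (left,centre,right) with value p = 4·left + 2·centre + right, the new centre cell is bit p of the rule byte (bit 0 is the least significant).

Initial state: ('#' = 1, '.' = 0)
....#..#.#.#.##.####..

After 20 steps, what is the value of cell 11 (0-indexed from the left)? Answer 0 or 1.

1

t=0: ....#..#.#.#.##.####..
t=1: ...##.#######.##.###..
t=2: ..#.##.#######.##.##..
t=3: .###.##.#######.##.#..
t=4: #.###.##.#######.###..
t=5: ##.###.##.#######.##.#
t=6: ###.###.##.#######.##.
t=7: .###.###.##.#######.##
t=8: #.###.###.##.#######.#
t=9: ##.###.###.##.#######.
t=10: .##.###.###.##.#######
t=11: #.##.###.###.##.######
t=12: ##.##.###.###.##.#####
t=13: ###.##.###.###.##.####
t=14: ####.##.###.###.##.###
t=15: #####.##.###.###.##.##
t=16: ######.##.###.###.##.#
t=17: #######.##.###.###.##.
t=18: .#######.##.###.###.##
t=19: #.#######.##.###.###.#
t=20: ##.#######.##.###.###.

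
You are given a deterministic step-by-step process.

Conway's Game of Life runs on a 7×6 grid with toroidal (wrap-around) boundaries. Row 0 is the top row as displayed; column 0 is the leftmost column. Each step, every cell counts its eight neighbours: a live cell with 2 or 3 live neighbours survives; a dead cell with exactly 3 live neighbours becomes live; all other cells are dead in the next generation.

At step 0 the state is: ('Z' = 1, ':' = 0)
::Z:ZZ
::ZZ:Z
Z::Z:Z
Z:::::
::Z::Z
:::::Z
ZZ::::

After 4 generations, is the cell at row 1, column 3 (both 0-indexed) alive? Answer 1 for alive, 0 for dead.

1

k=0  ::Z:ZZ
::ZZ:Z
Z::Z:Z
Z:::::
::Z::Z
:::::Z
ZZ::::
k=1  ::Z:ZZ
:ZZ:::
ZZZZ:Z
ZZ::Z:
Z::::Z
:Z:::Z
ZZ::Z:
k=2  ::Z:ZZ
::::::
:::ZZZ
:::ZZ:
::::Z:
:Z::Z:
:ZZZZ:
k=3  :ZZ:ZZ
::::::
:::Z:Z
::::::
::::ZZ
:Z::ZZ
ZZ::::
k=4  :ZZ::Z
Z:ZZ:Z
::::::
:::::Z
Z:::ZZ
:Z::Z:
:::Z::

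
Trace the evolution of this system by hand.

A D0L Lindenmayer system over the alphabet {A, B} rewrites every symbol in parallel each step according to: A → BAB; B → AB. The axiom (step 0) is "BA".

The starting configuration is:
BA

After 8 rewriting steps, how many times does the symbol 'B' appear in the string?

t=0: BA
t=1: ABBAB
t=2: BABABABBABAB
t=3: ABBABABBABABBABABABBABABBABAB
t=4: BABABABBABABBABABABBABABBABABABBABABBABABBABABABBABABBABABABBABABBABAB
t=5: ABBABABBABABBABABABBABABBABABABBABABBABABBABABABBABABBABAB…BABABABBABABBABABABBABABBABABBABABABBABABBABABABBABABBABAB  (len 169)
t=6: BABABABBABABBABABABBABABBABABABBABABBABABBABABABBABABBABAB…BABABABBABABBABABABBABABBABABBABABABBABABBABABABBABABBABAB  (len 408)
t=7: ABBABABBABABBABABABBABABBABABABBABABBABABBABABABBABABBABAB…BABABABBABABBABABABBABABBABABBABABABBABABBABABABBABABBABAB  (len 985)
t=8: BABABABBABABBABABABBABABBABABABBABABBABABBABABABBABABBABAB…BABABABBABABBABABABBABABBABABBABABABBABABBABABABBABABBABAB  (len 2378)

1393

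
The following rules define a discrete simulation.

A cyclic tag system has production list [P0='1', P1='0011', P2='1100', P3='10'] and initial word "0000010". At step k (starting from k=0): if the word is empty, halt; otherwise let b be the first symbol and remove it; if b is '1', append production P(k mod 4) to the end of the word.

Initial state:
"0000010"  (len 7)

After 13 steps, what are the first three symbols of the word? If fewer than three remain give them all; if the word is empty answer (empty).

111

0) "0000010"  (len 7)
1) "000010"  (len 6)
2) "00010"  (len 5)
3) "0010"  (len 4)
4) "010"  (len 3)
5) "10"  (len 2)
6) "00011"  (len 5)
7) "0011"  (len 4)
8) "011"  (len 3)
9) "11"  (len 2)
10) "10011"  (len 5)
11) "00111100"  (len 8)
12) "0111100"  (len 7)
13) "111100"  (len 6)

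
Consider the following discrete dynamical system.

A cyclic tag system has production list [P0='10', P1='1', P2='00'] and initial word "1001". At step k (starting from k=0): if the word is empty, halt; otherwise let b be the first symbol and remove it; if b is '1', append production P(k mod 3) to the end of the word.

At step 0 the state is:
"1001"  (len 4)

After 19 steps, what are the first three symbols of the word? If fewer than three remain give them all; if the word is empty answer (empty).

gen 0: "1001"  (len 4)
gen 1: "00110"  (len 5)
gen 2: "0110"  (len 4)
gen 3: "110"  (len 3)
gen 4: "1010"  (len 4)
gen 5: "0101"  (len 4)
gen 6: "101"  (len 3)
gen 7: "0110"  (len 4)
gen 8: "110"  (len 3)
gen 9: "1000"  (len 4)
gen 10: "00010"  (len 5)
gen 11: "0010"  (len 4)
gen 12: "010"  (len 3)
gen 13: "10"  (len 2)
gen 14: "01"  (len 2)
gen 15: "1"  (len 1)
gen 16: "10"  (len 2)
gen 17: "01"  (len 2)
gen 18: "1"  (len 1)
gen 19: "10"  (len 2)

10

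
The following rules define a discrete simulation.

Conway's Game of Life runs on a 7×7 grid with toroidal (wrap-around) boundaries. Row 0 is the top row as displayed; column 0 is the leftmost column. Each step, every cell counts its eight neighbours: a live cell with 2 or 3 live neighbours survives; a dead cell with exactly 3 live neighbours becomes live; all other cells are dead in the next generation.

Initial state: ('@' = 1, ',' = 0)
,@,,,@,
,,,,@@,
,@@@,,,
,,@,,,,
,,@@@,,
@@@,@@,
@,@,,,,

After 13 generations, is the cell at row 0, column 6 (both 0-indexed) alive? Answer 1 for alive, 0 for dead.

1

0) ,@,,,@,
,,,,@@,
,@@@,,,
,,@,,,,
,,@@@,,
@@@,@@,
@,@,,,,
1) ,@,,@@@
,@,@@@,
,@@@@,,
,,,,@,,
,,,,@@,
@,,,@@@
@,@@@@,
2) ,@,,,,,
,@,,,,@
,@,,,,,
,,@,,,,
,,,@,,,
@@,,,,,
,,@,,,,
3) @@@,,,,
,@@,,,,
@@@,,,,
,,@,,,,
,@@,,,,
,@@,,,,
@,@,,,,
4) @,,@,,,
,,,@,,,
@,,@,,,
@,,@,,,
,,,@,,,
@,,@,,,
@,,@,,,
5) ,,@@@,,
,,@@@,,
,,@@@,,
,,@@@,,
,,@@@,,
,,@@@,,
@@@@@,@
6) @,,,,,,
,@,,,@,
,@,,,@,
,@,,,@,
,@,,,@,
@,,,,,,
@,,,,,,
7) @@,,,,@
@@,,,,@
@@@,@@@
@@@,@@@
@@,,,,@
@@,,,,@
@@,,,,@
8) ,,@,,@,
,,,,,,,
,,,,@,,
,,,,@,,
,,,,,,,
,,@,,@,
,,@,,@,
9) ,,,,,,,
,,,,,,,
,,,,,,,
,,,,,,,
,,,,,,,
,,,,,,,
,@@@@@@
10) ,,@@@@,
,,,,,,,
,,,,,,,
,,,,,,,
,,,,,,,
,,@@@@,
,,@@@@,
11) ,,@,,@,
,,,@@,,
,,,,,,,
,,,,,,,
,,,@@,,
,,@,,@,
,@,,,,@
12) ,,@@@@,
,,,@@,,
,,,,,,,
,,,,,,,
,,,@@,,
,,@@@@,
,@@,,@@
13) ,@,,,,@
,,@,,@,
,,,,,,,
,,,,,,,
,,@,,@,
,@,,,,@
,@,,,,@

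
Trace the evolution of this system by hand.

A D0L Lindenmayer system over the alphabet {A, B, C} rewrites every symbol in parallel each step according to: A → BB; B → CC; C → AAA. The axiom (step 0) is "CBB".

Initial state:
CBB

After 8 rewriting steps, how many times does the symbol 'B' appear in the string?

step 0: CBB
step 1: AAACCCC
step 2: BBBBBBAAAAAAAAAAAA
step 3: CCCCCCCCCCCCBBBBBBBBBBBBBBBBBBBBBBBB
step 4: AAAAAAAAAAAAAAAAAAAAAAAAAAAAAAAAAAAACCCCCCCCCCCCCCCCCCCCCCCCCCCCCCCCCCCCCCCCCCCCCCCC
step 5: BBBBBBBBBBBBBBBBBBBBBBBBBBBBBBBBBBBBBBBBBBBBBBBBBBBBBBBBBB…AAAAAAAAAAAAAAAAAAAAAAAAAAAAAAAAAAAAAAAAAAAAAAAAAAAAAAAAAA  (len 216)
step 6: CCCCCCCCCCCCCCCCCCCCCCCCCCCCCCCCCCCCCCCCCCCCCCCCCCCCCCCCCC…BBBBBBBBBBBBBBBBBBBBBBBBBBBBBBBBBBBBBBBBBBBBBBBBBBBBBBBBBB  (len 432)
step 7: AAAAAAAAAAAAAAAAAAAAAAAAAAAAAAAAAAAAAAAAAAAAAAAAAAAAAAAAAA…CCCCCCCCCCCCCCCCCCCCCCCCCCCCCCCCCCCCCCCCCCCCCCCCCCCCCCCCCC  (len 1008)
step 8: BBBBBBBBBBBBBBBBBBBBBBBBBBBBBBBBBBBBBBBBBBBBBBBBBBBBBBBBBB…AAAAAAAAAAAAAAAAAAAAAAAAAAAAAAAAAAAAAAAAAAAAAAAAAAAAAAAAAA  (len 2592)

864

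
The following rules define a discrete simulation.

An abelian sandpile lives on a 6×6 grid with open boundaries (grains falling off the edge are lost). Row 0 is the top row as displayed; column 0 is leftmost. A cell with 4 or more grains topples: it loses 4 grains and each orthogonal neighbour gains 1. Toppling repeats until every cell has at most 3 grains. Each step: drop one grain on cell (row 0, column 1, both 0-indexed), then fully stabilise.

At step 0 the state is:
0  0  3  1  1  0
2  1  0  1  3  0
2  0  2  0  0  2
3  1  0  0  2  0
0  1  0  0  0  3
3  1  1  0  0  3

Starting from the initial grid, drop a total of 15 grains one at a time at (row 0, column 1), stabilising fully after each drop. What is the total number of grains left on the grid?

43

0) 0  0  3  1  1  0
2  1  0  1  3  0
2  0  2  0  0  2
3  1  0  0  2  0
0  1  0  0  0  3
3  1  1  0  0  3
1) 0  1  3  1  1  0
2  1  0  1  3  0
2  0  2  0  0  2
3  1  0  0  2  0
0  1  0  0  0  3
3  1  1  0  0  3
2) 0  2  3  1  1  0
2  1  0  1  3  0
2  0  2  0  0  2
3  1  0  0  2  0
0  1  0  0  0  3
3  1  1  0  0  3
3) 0  3  3  1  1  0
2  1  0  1  3  0
2  0  2  0  0  2
3  1  0  0  2  0
0  1  0  0  0  3
3  1  1  0  0  3
4) 1  1  0  2  1  0
2  2  1  1  3  0
2  0  2  0  0  2
3  1  0  0  2  0
0  1  0  0  0  3
3  1  1  0  0  3
5) 1  2  0  2  1  0
2  2  1  1  3  0
2  0  2  0  0  2
3  1  0  0  2  0
0  1  0  0  0  3
3  1  1  0  0  3
6) 1  3  0  2  1  0
2  2  1  1  3  0
2  0  2  0  0  2
3  1  0  0  2  0
0  1  0  0  0  3
3  1  1  0  0  3
7) 2  0  1  2  1  0
2  3  1  1  3  0
2  0  2  0  0  2
3  1  0  0  2  0
0  1  0  0  0  3
3  1  1  0  0  3
8) 2  1  1  2  1  0
2  3  1  1  3  0
2  0  2  0  0  2
3  1  0  0  2  0
0  1  0  0  0  3
3  1  1  0  0  3
9) 2  2  1  2  1  0
2  3  1  1  3  0
2  0  2  0  0  2
3  1  0  0  2  0
0  1  0  0  0  3
3  1  1  0  0  3
10) 2  3  1  2  1  0
2  3  1  1  3  0
2  0  2  0  0  2
3  1  0  0  2  0
0  1  0  0  0  3
3  1  1  0  0  3
11) 3  1  2  2  1  0
3  0  2  1  3  0
2  1  2  0  0  2
3  1  0  0  2  0
0  1  0  0  0  3
3  1  1  0  0  3
12) 3  2  2  2  1  0
3  0  2  1  3  0
2  1  2  0  0  2
3  1  0  0  2  0
0  1  0  0  0  3
3  1  1  0  0  3
13) 3  3  2  2  1  0
3  0  2  1  3  0
2  1  2  0  0  2
3  1  0  0  2  0
0  1  0  0  0  3
3  1  1  0  0  3
14) 1  1  3  2  1  0
0  2  2  1  3  0
3  1  2  0  0  2
3  1  0  0  2  0
0  1  0  0  0  3
3  1  1  0  0  3
15) 1  2  3  2  1  0
0  2  2  1  3  0
3  1  2  0  0  2
3  1  0  0  2  0
0  1  0  0  0  3
3  1  1  0  0  3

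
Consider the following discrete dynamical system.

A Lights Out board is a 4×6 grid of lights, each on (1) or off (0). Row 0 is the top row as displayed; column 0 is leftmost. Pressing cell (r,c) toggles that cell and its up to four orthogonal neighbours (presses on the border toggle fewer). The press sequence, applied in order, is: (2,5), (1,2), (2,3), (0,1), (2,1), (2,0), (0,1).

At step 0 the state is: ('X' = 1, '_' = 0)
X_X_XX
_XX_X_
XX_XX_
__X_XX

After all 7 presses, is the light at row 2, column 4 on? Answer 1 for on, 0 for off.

1

t=0: X_X_XX
_XX_X_
XX_XX_
__X_XX
t=1: X_X_XX
_XX_XX
XX_X_X
__X_X_
t=2: X___XX
___XXX
XXXX_X
__X_X_
t=3: X___XX
____XX
XX__XX
__XXX_
t=4: _XX_XX
_X__XX
XX__XX
__XXX_
t=5: _XX_XX
____XX
__X_XX
_XXXX_
t=6: _XX_XX
X___XX
XXX_XX
XXXXX_
t=7: X___XX
XX__XX
XXX_XX
XXXXX_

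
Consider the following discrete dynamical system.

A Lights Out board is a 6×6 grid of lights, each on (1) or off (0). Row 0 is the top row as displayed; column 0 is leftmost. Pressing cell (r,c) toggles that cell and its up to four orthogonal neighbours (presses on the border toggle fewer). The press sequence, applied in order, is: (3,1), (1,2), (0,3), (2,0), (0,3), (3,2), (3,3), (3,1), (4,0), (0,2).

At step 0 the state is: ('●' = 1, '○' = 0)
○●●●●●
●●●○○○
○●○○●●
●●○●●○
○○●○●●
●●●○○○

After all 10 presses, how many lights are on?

18

step 0: ○●●●●●
●●●○○○
○●○○●●
●●○●●○
○○●○●●
●●●○○○
step 1: ○●●●●●
●●●○○○
○○○○●●
○○●●●○
○●●○●●
●●●○○○
step 2: ○●○●●●
●○○●○○
○○●○●●
○○●●●○
○●●○●●
●●●○○○
step 3: ○●●○○●
●○○○○○
○○●○●●
○○●●●○
○●●○●●
●●●○○○
step 4: ○●●○○●
○○○○○○
●●●○●●
●○●●●○
○●●○●●
●●●○○○
step 5: ○●○●●●
○○○●○○
●●●○●●
●○●●●○
○●●○●●
●●●○○○
step 6: ○●○●●●
○○○●○○
●●○○●●
●●○○●○
○●○○●●
●●●○○○
step 7: ○●○●●●
○○○●○○
●●○●●●
●●●●○○
○●○●●●
●●●○○○
step 8: ○●○●●●
○○○●○○
●○○●●●
○○○●○○
○○○●●●
●●●○○○
step 9: ○●○●●●
○○○●○○
●○○●●●
●○○●○○
●●○●●●
○●●○○○
step 10: ○○●○●●
○○●●○○
●○○●●●
●○○●○○
●●○●●●
○●●○○○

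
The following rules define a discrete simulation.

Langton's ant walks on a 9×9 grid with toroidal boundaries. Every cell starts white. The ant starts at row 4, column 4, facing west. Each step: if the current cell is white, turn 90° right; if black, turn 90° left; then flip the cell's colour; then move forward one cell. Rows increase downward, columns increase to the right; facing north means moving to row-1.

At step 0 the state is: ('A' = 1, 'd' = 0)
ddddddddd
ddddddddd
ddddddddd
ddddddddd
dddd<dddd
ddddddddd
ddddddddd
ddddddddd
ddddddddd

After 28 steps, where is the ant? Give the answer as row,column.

k=0  ddddddddd
ddddddddd
ddddddddd
ddddddddd
dddd<dddd
ddddddddd
ddddddddd
ddddddddd
ddddddddd
k=1  ddddddddd
ddddddddd
ddddddddd
dddd^dddd
ddddAdddd
ddddddddd
ddddddddd
ddddddddd
ddddddddd
k=2  ddddddddd
ddddddddd
ddddddddd
ddddA>ddd
ddddAdddd
ddddddddd
ddddddddd
ddddddddd
ddddddddd
k=3  ddddddddd
ddddddddd
ddddddddd
ddddAAddd
ddddAvddd
ddddddddd
ddddddddd
ddddddddd
ddddddddd
k=4  ddddddddd
ddddddddd
ddddddddd
ddddAAddd
dddd<Addd
ddddddddd
ddddddddd
ddddddddd
ddddddddd
k=5  ddddddddd
ddddddddd
ddddddddd
ddddAAddd
dddddAddd
ddddvdddd
ddddddddd
ddddddddd
ddddddddd
k=6  ddddddddd
ddddddddd
ddddddddd
ddddAAddd
dddddAddd
ddd<Adddd
ddddddddd
ddddddddd
ddddddddd
k=7  ddddddddd
ddddddddd
ddddddddd
ddddAAddd
ddd^dAddd
dddAAdddd
ddddddddd
ddddddddd
ddddddddd
k=8  ddddddddd
ddddddddd
ddddddddd
ddddAAddd
dddA>Addd
dddAAdddd
ddddddddd
ddddddddd
ddddddddd
k=9  ddddddddd
ddddddddd
ddddddddd
ddddAAddd
dddAAAddd
dddAvdddd
ddddddddd
ddddddddd
ddddddddd
k=10  ddddddddd
ddddddddd
ddddddddd
ddddAAddd
dddAAAddd
dddAd>ddd
ddddddddd
ddddddddd
ddddddddd
k=11  ddddddddd
ddddddddd
ddddddddd
ddddAAddd
dddAAAddd
dddAdAddd
dddddvddd
ddddddddd
ddddddddd
k=12  ddddddddd
ddddddddd
ddddddddd
ddddAAddd
dddAAAddd
dddAdAddd
dddd<Addd
ddddddddd
ddddddddd
k=13  ddddddddd
ddddddddd
ddddddddd
ddddAAddd
dddAAAddd
dddA^Addd
ddddAAddd
ddddddddd
ddddddddd
k=14  ddddddddd
ddddddddd
ddddddddd
ddddAAddd
dddAAAddd
dddAA>ddd
ddddAAddd
ddddddddd
ddddddddd
k=15  ddddddddd
ddddddddd
ddddddddd
ddddAAddd
dddAA^ddd
dddAAdddd
ddddAAddd
ddddddddd
ddddddddd
k=16  ddddddddd
ddddddddd
ddddddddd
ddddAAddd
dddA<dddd
dddAAdddd
ddddAAddd
ddddddddd
ddddddddd
k=17  ddddddddd
ddddddddd
ddddddddd
ddddAAddd
dddAddddd
dddAvdddd
ddddAAddd
ddddddddd
ddddddddd
k=18  ddddddddd
ddddddddd
ddddddddd
ddddAAddd
dddAddddd
dddAd>ddd
ddddAAddd
ddddddddd
ddddddddd
k=19  ddddddddd
ddddddddd
ddddddddd
ddddAAddd
dddAddddd
dddAdAddd
ddddAvddd
ddddddddd
ddddddddd
k=20  ddddddddd
ddddddddd
ddddddddd
ddddAAddd
dddAddddd
dddAdAddd
ddddAd>dd
ddddddddd
ddddddddd
k=21  ddddddddd
ddddddddd
ddddddddd
ddddAAddd
dddAddddd
dddAdAddd
ddddAdAdd
ddddddvdd
ddddddddd
k=22  ddddddddd
ddddddddd
ddddddddd
ddddAAddd
dddAddddd
dddAdAddd
ddddAdAdd
ddddd<Add
ddddddddd
k=23  ddddddddd
ddddddddd
ddddddddd
ddddAAddd
dddAddddd
dddAdAddd
ddddA^Add
dddddAAdd
ddddddddd
k=24  ddddddddd
ddddddddd
ddddddddd
ddddAAddd
dddAddddd
dddAdAddd
ddddAA>dd
dddddAAdd
ddddddddd
k=25  ddddddddd
ddddddddd
ddddddddd
ddddAAddd
dddAddddd
dddAdA^dd
ddddAAddd
dddddAAdd
ddddddddd
k=26  ddddddddd
ddddddddd
ddddddddd
ddddAAddd
dddAddddd
dddAdAA>d
ddddAAddd
dddddAAdd
ddddddddd
k=27  ddddddddd
ddddddddd
ddddddddd
ddddAAddd
dddAddddd
dddAdAAAd
ddddAAdvd
dddddAAdd
ddddddddd
k=28  ddddddddd
ddddddddd
ddddddddd
ddddAAddd
dddAddddd
dddAdAAAd
ddddAA<Ad
dddddAAdd
ddddddddd

6,6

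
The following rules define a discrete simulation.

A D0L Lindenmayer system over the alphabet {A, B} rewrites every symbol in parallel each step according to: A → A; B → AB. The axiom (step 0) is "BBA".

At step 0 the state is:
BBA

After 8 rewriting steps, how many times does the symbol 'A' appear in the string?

17

t=0: BBA
t=1: ABABA
t=2: AABAABA
t=3: AAABAAABA
t=4: AAAABAAAABA
t=5: AAAAABAAAAABA
t=6: AAAAAABAAAAAABA
t=7: AAAAAAABAAAAAAABA
t=8: AAAAAAAABAAAAAAAABA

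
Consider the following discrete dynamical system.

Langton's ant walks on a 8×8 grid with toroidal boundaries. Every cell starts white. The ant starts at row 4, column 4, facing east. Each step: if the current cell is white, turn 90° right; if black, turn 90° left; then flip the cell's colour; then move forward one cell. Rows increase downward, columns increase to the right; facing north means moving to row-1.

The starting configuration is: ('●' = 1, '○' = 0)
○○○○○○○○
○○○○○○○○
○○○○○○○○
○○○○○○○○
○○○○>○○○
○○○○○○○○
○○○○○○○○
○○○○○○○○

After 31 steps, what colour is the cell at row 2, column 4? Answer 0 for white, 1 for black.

0) ○○○○○○○○
○○○○○○○○
○○○○○○○○
○○○○○○○○
○○○○>○○○
○○○○○○○○
○○○○○○○○
○○○○○○○○
1) ○○○○○○○○
○○○○○○○○
○○○○○○○○
○○○○○○○○
○○○○●○○○
○○○○v○○○
○○○○○○○○
○○○○○○○○
2) ○○○○○○○○
○○○○○○○○
○○○○○○○○
○○○○○○○○
○○○○●○○○
○○○<●○○○
○○○○○○○○
○○○○○○○○
3) ○○○○○○○○
○○○○○○○○
○○○○○○○○
○○○○○○○○
○○○^●○○○
○○○●●○○○
○○○○○○○○
○○○○○○○○
4) ○○○○○○○○
○○○○○○○○
○○○○○○○○
○○○○○○○○
○○○●>○○○
○○○●●○○○
○○○○○○○○
○○○○○○○○
5) ○○○○○○○○
○○○○○○○○
○○○○○○○○
○○○○^○○○
○○○●○○○○
○○○●●○○○
○○○○○○○○
○○○○○○○○
6) ○○○○○○○○
○○○○○○○○
○○○○○○○○
○○○○●>○○
○○○●○○○○
○○○●●○○○
○○○○○○○○
○○○○○○○○
7) ○○○○○○○○
○○○○○○○○
○○○○○○○○
○○○○●●○○
○○○●○v○○
○○○●●○○○
○○○○○○○○
○○○○○○○○
8) ○○○○○○○○
○○○○○○○○
○○○○○○○○
○○○○●●○○
○○○●<●○○
○○○●●○○○
○○○○○○○○
○○○○○○○○
9) ○○○○○○○○
○○○○○○○○
○○○○○○○○
○○○○^●○○
○○○●●●○○
○○○●●○○○
○○○○○○○○
○○○○○○○○
10) ○○○○○○○○
○○○○○○○○
○○○○○○○○
○○○<○●○○
○○○●●●○○
○○○●●○○○
○○○○○○○○
○○○○○○○○
11) ○○○○○○○○
○○○○○○○○
○○○^○○○○
○○○●○●○○
○○○●●●○○
○○○●●○○○
○○○○○○○○
○○○○○○○○
12) ○○○○○○○○
○○○○○○○○
○○○●>○○○
○○○●○●○○
○○○●●●○○
○○○●●○○○
○○○○○○○○
○○○○○○○○
13) ○○○○○○○○
○○○○○○○○
○○○●●○○○
○○○●v●○○
○○○●●●○○
○○○●●○○○
○○○○○○○○
○○○○○○○○
14) ○○○○○○○○
○○○○○○○○
○○○●●○○○
○○○<●●○○
○○○●●●○○
○○○●●○○○
○○○○○○○○
○○○○○○○○
15) ○○○○○○○○
○○○○○○○○
○○○●●○○○
○○○○●●○○
○○○v●●○○
○○○●●○○○
○○○○○○○○
○○○○○○○○
16) ○○○○○○○○
○○○○○○○○
○○○●●○○○
○○○○●●○○
○○○○>●○○
○○○●●○○○
○○○○○○○○
○○○○○○○○
17) ○○○○○○○○
○○○○○○○○
○○○●●○○○
○○○○^●○○
○○○○○●○○
○○○●●○○○
○○○○○○○○
○○○○○○○○
18) ○○○○○○○○
○○○○○○○○
○○○●●○○○
○○○<○●○○
○○○○○●○○
○○○●●○○○
○○○○○○○○
○○○○○○○○
19) ○○○○○○○○
○○○○○○○○
○○○^●○○○
○○○●○●○○
○○○○○●○○
○○○●●○○○
○○○○○○○○
○○○○○○○○
20) ○○○○○○○○
○○○○○○○○
○○<○●○○○
○○○●○●○○
○○○○○●○○
○○○●●○○○
○○○○○○○○
○○○○○○○○
21) ○○○○○○○○
○○^○○○○○
○○●○●○○○
○○○●○●○○
○○○○○●○○
○○○●●○○○
○○○○○○○○
○○○○○○○○
22) ○○○○○○○○
○○●>○○○○
○○●○●○○○
○○○●○●○○
○○○○○●○○
○○○●●○○○
○○○○○○○○
○○○○○○○○
23) ○○○○○○○○
○○●●○○○○
○○●v●○○○
○○○●○●○○
○○○○○●○○
○○○●●○○○
○○○○○○○○
○○○○○○○○
24) ○○○○○○○○
○○●●○○○○
○○<●●○○○
○○○●○●○○
○○○○○●○○
○○○●●○○○
○○○○○○○○
○○○○○○○○
25) ○○○○○○○○
○○●●○○○○
○○○●●○○○
○○v●○●○○
○○○○○●○○
○○○●●○○○
○○○○○○○○
○○○○○○○○
26) ○○○○○○○○
○○●●○○○○
○○○●●○○○
○<●●○●○○
○○○○○●○○
○○○●●○○○
○○○○○○○○
○○○○○○○○
27) ○○○○○○○○
○○●●○○○○
○^○●●○○○
○●●●○●○○
○○○○○●○○
○○○●●○○○
○○○○○○○○
○○○○○○○○
28) ○○○○○○○○
○○●●○○○○
○●>●●○○○
○●●●○●○○
○○○○○●○○
○○○●●○○○
○○○○○○○○
○○○○○○○○
29) ○○○○○○○○
○○●●○○○○
○●●●●○○○
○●v●○●○○
○○○○○●○○
○○○●●○○○
○○○○○○○○
○○○○○○○○
30) ○○○○○○○○
○○●●○○○○
○●●●●○○○
○●○>○●○○
○○○○○●○○
○○○●●○○○
○○○○○○○○
○○○○○○○○
31) ○○○○○○○○
○○●●○○○○
○●●^●○○○
○●○○○●○○
○○○○○●○○
○○○●●○○○
○○○○○○○○
○○○○○○○○

1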